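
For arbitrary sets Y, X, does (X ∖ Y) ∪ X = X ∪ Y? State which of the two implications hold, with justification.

Forward inclusion. Let x ∈ (X ∖ Y) ∪ X. Then either x ∈ X and x ∉ Y; or x ∈ Y ∩ X. In each case x ∈ X ∪ Y, so (X ∖ Y) ∪ X ⊆ X ∪ Y.

Reverse inclusion. This inclusion fails. Take Y = {1}, X = ∅; then 1 ∈ X ∪ Y but 1 ∉ (X ∖ Y) ∪ X.

Only the forward inclusion holds.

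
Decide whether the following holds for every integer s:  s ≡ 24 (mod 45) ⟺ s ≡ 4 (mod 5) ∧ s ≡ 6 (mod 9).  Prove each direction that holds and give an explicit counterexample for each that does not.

Both directions hold.

(⟸) If s ≡ 4 (mod 5) and s ≡ 6 (mod 9), then by the Chinese remainder theorem s ≡ 24 (mod 45). This is exactly s ≡ 24 (mod 45).

(⟹) Suppose s ≡ 24 (mod 45); write s = 45j + 24. Since 5 ∣ 45, reducing mod 5 gives s ≡ 24 ≡ 4 (mod 5); since 9 ∣ 45, reducing mod 9 gives s ≡ 24 ≡ 6 (mod 9).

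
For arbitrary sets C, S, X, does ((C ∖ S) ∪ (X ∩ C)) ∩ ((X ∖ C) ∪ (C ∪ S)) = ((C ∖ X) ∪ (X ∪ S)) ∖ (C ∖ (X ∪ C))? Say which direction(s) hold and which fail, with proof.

Only the forward inclusion holds.

Forward inclusion. Let x ∈ ((C ∖ S) ∪ (X ∩ C)) ∩ ((X ∖ C) ∪ (C ∪ S)). Then either x ∈ C and x ∉ S, X; or x ∈ C ∩ X and x ∉ S; or x ∈ C ∩ S ∩ X. In each case x ∈ ((C ∖ X) ∪ (X ∪ S)) ∖ (C ∖ (X ∪ C)), so ((C ∖ S) ∪ (X ∩ C)) ∩ ((X ∖ C) ∪ (C ∪ S)) ⊆ ((C ∖ X) ∪ (X ∪ S)) ∖ (C ∖ (X ∪ C)).

Reverse inclusion. This inclusion fails. Take C = ∅, S = {1}, X = ∅; then 1 ∈ ((C ∖ X) ∪ (X ∪ S)) ∖ (C ∖ (X ∪ C)) but 1 ∉ ((C ∖ S) ∪ (X ∩ C)) ∩ ((X ∖ C) ∪ (C ∪ S)).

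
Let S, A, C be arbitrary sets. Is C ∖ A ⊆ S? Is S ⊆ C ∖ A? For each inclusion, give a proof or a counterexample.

Both inclusions fail.

(⟹) This inclusion fails. Take S = ∅, A = ∅, C = {1}; then 1 ∈ C ∖ A but 1 ∉ S.

(⟸) This inclusion fails. Take S = {1}, A = ∅, C = ∅; then 1 ∈ S but 1 ∉ C ∖ A.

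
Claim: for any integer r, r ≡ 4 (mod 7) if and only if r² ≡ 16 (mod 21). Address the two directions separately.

(⟹) This fails: take r = 18. Then 18 ≡ 4 (mod 7), but 18² = 324 ≡ 9 (mod 21), not 16.

(⟸) This fails: take r = 10. Then 10² = 100 ≡ 16 (mod 21), yet 10 ≡ 3 (mod 7), not 4.

(⇒) fails and (⇐) fails.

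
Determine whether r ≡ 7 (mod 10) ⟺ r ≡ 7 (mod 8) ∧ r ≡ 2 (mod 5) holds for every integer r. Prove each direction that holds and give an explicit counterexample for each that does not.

Converse. If r ≡ 7 (mod 8) and r ≡ 2 (mod 5), then by the Chinese remainder theorem r ≡ 7 (mod 40). Since 7 ≡ 7 (mod 10) and 10 ∣ 40, we get r ≡ 7 (mod 10).

Forward direction. This fails: r = 17 gives 17 ≡ 7 (mod 10) but 17 ≡ 1 (mod 8), so the conjunction on the right does not hold.

The forward direction fails; the converse holds.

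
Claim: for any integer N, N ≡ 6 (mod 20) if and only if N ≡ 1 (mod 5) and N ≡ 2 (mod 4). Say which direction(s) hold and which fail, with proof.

Both implications hold.

(⟹) Suppose N ≡ 6 (mod 20); write N = 20j + 6. Since 5 ∣ 20, reducing mod 5 gives N ≡ 6 ≡ 1 (mod 5); since 4 ∣ 20, reducing mod 4 gives N ≡ 6 ≡ 2 (mod 4).

(⟸) Conversely, if N ≡ 1 (mod 5) and N ≡ 2 (mod 4), then by the Chinese remainder theorem N ≡ 6 (mod 20). This is exactly N ≡ 6 (mod 20).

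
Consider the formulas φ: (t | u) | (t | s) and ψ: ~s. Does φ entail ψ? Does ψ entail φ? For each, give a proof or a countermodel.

Neither direction holds.

(⇒) This fails. Under s = T, u = F, t = F, the left side is true but the right side is false.

(⇐) This fails. Under s = F, u = F, t = F, the left side is false but the right side is true.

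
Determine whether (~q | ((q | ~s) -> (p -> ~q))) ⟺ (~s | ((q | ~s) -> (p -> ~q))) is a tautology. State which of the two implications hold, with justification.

Not equivalent: only (⇒) holds.

Forward direction. Assume the antecedent. If q is true, the antecedent forces (s = F, q = T, p = F) or (s = T, q = T, p = F), and ~s | ((q | ~s) -> (p -> ~q)) holds there. If q is false, ~s | ((q | ~s) -> (p -> ~q)) reduces to true regardless of the other variables. Either way ~s | ((q | ~s) -> (p -> ~q)) holds.

Converse. This fails. Under s = F, q = T, p = T, the left side is false but the right side is true.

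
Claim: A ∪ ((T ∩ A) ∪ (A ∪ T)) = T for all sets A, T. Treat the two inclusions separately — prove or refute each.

(⊆) fails; (⊇) holds.

(⊇) Let x ∈ T. Then either x ∈ T and x ∉ A; or x ∈ A ∩ T. In each case x ∈ A ∪ ((T ∩ A) ∪ (A ∪ T)), so T ⊆ A ∪ ((T ∩ A) ∪ (A ∪ T)).

(⊆) This inclusion fails. Take A = {1}, T = ∅; then 1 ∈ A ∪ ((T ∩ A) ∪ (A ∪ T)) but 1 ∉ T.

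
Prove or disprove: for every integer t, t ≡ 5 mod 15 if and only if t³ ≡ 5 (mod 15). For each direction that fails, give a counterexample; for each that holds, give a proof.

Both directions hold.

(⟸) Suppose t³ ≡ 5 (mod 15). The only residue r in {0, …, 14} with r³ ≡ 5 (mod 15) is r = 5, so t ≡ 5 (mod 15).

(⟹) Suppose t ≡ 5 mod 15. Write t = 15j + 5. Then (15j + 5)³ = 3375j³ + 3375j² + 1125j + 125 = 15(225j³ + 225j² + 75j + 8) + 5, so t³ ≡ 5 (mod 15).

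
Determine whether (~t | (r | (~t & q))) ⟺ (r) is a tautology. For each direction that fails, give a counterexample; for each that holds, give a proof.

(⟹) This fails. Under t = F, r = F, q = F, the left side is true but the right side is false.

(⟸) Assume the antecedent. If t is true, the antecedent forces (t = T, r = T, q = F) or (t = T, r = T, q = T), and ~t | (r | (~t & q)) holds there. If t is false, ~t | (r | (~t & q)) reduces to true regardless of the other variables. Either way ~t | (r | (~t & q)) holds.

Only the converse holds.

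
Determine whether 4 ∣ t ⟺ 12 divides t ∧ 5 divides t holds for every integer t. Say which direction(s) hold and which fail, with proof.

Only the reverse direction holds.

Converse. Suppose 12 ∣ t and 5 ∣ t. Any common multiple of 12 and 5 is a multiple of their lcm; here gcd(12, 5) = 1, so lcm(12, 5) = 12·5 = 60, so 60 ∣ t. Since 4 ∣ 60, it follows that 4 ∣ t.

Forward direction. This fails: take t = 4. Certainly 4 ∣ 4, but 12 ∤ 4.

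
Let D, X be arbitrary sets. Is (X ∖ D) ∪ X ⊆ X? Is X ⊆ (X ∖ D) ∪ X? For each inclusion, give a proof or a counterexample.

Both inclusions hold.

(⊆) Let x ∈ (X ∖ D) ∪ X. Then either x ∈ X and x ∉ D; or x ∈ D ∩ X. In each case x ∈ X, so (X ∖ D) ∪ X ⊆ X.

(⊇) Let x ∈ X. Then either x ∈ X and x ∉ D; or x ∈ D ∩ X. In each case x ∈ (X ∖ D) ∪ X, so X ⊆ (X ∖ D) ∪ X.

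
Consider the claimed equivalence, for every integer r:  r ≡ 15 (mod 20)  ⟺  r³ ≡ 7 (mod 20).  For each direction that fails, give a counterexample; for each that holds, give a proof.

Neither direction holds.

[⇒] This fails: take r = 15. Then 15 ≡ 15 (mod 20), but 15³ = 3375 ≡ 15 (mod 20), not 7.

[⇐] This fails: take r = 3. Then 3³ = 27 ≡ 7 (mod 20), yet 3 ≡ 3 (mod 20), not 15.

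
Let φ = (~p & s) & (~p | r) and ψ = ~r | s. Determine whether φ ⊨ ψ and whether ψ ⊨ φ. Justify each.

(⇒) Assume the antecedent. If p is true, the antecedent cannot hold. If p is false, the antecedent forces (p = F, s = T, r = F) or (p = F, s = T, r = T), and ~r | s holds there. Either way ~r | s holds.

(⇐) This fails. Under p = F, s = F, r = F, the left side is false but the right side is true.

Not equivalent: only (⇒) holds.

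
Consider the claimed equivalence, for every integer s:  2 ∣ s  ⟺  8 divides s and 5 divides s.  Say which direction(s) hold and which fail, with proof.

(⟹) This fails: take s = 2. Certainly 2 ∣ 2, but 8 ∤ 2.

(⟸) Suppose 8 ∣ s and 5 ∣ s. Any common multiple of 8 and 5 is a multiple of their lcm; here gcd(8, 5) = 1, so lcm(8, 5) = 8·5 = 40, so 40 ∣ s. Since 2 ∣ 40, it follows that 2 ∣ s.

Only the converse holds.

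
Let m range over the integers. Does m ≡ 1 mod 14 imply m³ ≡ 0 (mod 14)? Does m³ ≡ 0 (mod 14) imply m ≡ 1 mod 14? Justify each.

(⇒) fails and (⇐) fails.

(⇒) This fails: take m = 1. Then 1 ≡ 1 (mod 14), but 1³ = 1 ≡ 1 (mod 14), not 0.

(⇐) This fails: take m = 0. Then 0³ = 0 ≡ 0 (mod 14), yet 0 ≡ 0 (mod 14), not 1.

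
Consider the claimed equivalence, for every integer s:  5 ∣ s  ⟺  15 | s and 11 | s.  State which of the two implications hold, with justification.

(⇒) This fails: take s = 5. Certainly 5 ∣ 5, but 15 ∤ 5.

(⇐) Suppose 15 ∣ s and 11 ∣ s. Any common multiple of 15 and 11 is a multiple of their lcm; here gcd(15, 11) = 1, so lcm(15, 11) = 15·11 = 165, so 165 ∣ s. Since 5 ∣ 165, it follows that 5 ∣ s.

The forward direction fails; the converse holds.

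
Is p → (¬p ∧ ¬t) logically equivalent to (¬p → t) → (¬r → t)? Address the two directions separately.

[⇐] This fails. Under t = T, p = T, r = F, the left side is false but the right side is true.

[⇒] Assume the antecedent. If t is true, (¬p → t) → (¬r → t) reduces to true regardless of the other variables. If t is false, the antecedent forces (t = F, p = F, r = F) or (t = F, p = F, r = T), and (¬p → t) → (¬r → t) holds there. Either way (¬p → t) → (¬r → t) holds.

Not equivalent: only (⇒) holds.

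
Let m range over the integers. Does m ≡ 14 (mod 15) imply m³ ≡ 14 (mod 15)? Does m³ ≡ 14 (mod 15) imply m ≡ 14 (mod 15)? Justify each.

Forward direction. Suppose m ≡ 14 (mod 15). Write m = 15j + 14. Then (15j + 14)³ = 3375j³ + 9450j² + 8820j + 2744 = 15(225j³ + 630j² + 588j + 182) + 14, so m³ ≡ 14 (mod 15).

Converse. Suppose m³ ≡ 14 (mod 15). The only residue r in {0, …, 14} with r³ ≡ 14 (mod 15) is r = 14, so m ≡ 14 (mod 15).

Both directions hold; the statement is true.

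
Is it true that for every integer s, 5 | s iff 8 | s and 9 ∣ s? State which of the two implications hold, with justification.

Neither implication holds.

[⇒] This fails: take s = 5. Certainly 5 ∣ 5, but 8 ∤ 5.

[⇐] This fails: take s = 72. Both 8 ∣ 72 and 9 ∣ 72, yet 72 is not a multiple of 5 (since 72 = 14·5 + 2), so 5 ∤ 72.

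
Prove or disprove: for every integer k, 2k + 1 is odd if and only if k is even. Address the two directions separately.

The forward direction fails; the converse holds.

(→) This fails: take k = 1. Then 2k + 1 = 3, which is odd, yet k = 1 is odd, not even.

(←) Suppose k is even. Since 2 is even, 2k is even for every k, so 2k + 1 has the same parity as 1, which is odd. Hence 2k + 1 is odd.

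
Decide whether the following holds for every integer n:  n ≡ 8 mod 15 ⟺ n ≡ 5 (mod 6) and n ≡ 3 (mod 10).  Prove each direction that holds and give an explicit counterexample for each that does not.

[⇒] This fails: n = 8 gives 8 ≡ 8 (mod 15) but 8 ≡ 2 (mod 6), so the conjunction on the right does not hold.

[⇐] Conversely, if n ≡ 5 (mod 6) and n ≡ 3 (mod 10), then by the Chinese remainder theorem n ≡ 23 (mod 30). Since 23 ≡ 8 (mod 15) and 15 ∣ 30, we get n ≡ 8 (mod 15).

Only the reverse direction holds.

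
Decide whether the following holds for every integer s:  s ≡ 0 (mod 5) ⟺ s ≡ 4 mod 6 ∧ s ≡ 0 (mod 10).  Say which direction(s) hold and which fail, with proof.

(⟹) This fails: s = 0 gives 0 ≡ 0 (mod 5) but 0 ≡ 0 (mod 6), so the conjunction on the right does not hold.

(⟸) Conversely, if s ≡ 4 (mod 6) and s ≡ 0 (mod 10), then by the Chinese remainder theorem s ≡ 10 (mod 30). Since 10 ≡ 0 (mod 5) and 5 ∣ 30, we get s ≡ 0 (mod 5).

The forward direction fails; the converse holds.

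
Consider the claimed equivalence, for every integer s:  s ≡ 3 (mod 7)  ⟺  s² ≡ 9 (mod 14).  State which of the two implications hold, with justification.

(⇒) This fails: take s = 10. Then 10 ≡ 3 (mod 7), but 10² = 100 ≡ 2 (mod 14), not 9.

(⇐) This fails: take s = 11. Then 11² = 121 ≡ 9 (mod 14), yet 11 ≡ 4 (mod 7), not 3.

Neither direction holds.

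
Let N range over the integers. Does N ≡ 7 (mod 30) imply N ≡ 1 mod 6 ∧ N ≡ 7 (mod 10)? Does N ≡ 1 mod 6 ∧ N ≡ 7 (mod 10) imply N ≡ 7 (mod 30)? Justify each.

Forward direction. Suppose N ≡ 7 (mod 30); write N = 30j + 7. Since 6 ∣ 30, reducing mod 6 gives N ≡ 7 ≡ 1 (mod 6); since 10 ∣ 30, reducing mod 10 gives N ≡ 7 (mod 10).

Converse. If N ≡ 1 (mod 6) and N ≡ 7 (mod 10), then by the Chinese remainder theorem N ≡ 7 (mod 30). This is exactly N ≡ 7 (mod 30).

Both directions hold; the statement is true.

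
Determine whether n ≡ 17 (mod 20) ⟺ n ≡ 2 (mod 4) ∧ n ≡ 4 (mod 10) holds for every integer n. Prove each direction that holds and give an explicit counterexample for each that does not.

(⇒) This fails: n = 17 gives 17 ≡ 17 (mod 20) but 17 ≡ 1 (mod 4), so the conjunction on the right does not hold.

(⇐) This fails: n = 14 satisfies both congruences on the right (14 ≡ 2 mod 4 and 14 ≡ 4 mod 10) yet 14 ≡ 14 (mod 20), not 17.

Both directions fail.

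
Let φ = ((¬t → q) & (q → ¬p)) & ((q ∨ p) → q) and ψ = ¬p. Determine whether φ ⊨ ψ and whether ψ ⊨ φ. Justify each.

Forward direction. Assume the antecedent. If q is true, the antecedent forces (q = T, p = F, t = F) or (q = T, p = F, t = T), and ¬p holds there. If q is false, the antecedent forces (q = F, p = F, t = T), and ¬p holds there. Either way ¬p holds.

Converse. This fails. Under q = F, p = F, t = F, the left side is false but the right side is true.

Only the forward implication holds.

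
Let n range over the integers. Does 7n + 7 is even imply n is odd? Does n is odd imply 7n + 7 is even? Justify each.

Forward direction. Suppose 7n + 7 is even. Since 7 is odd, 7n and n have the same parity, so 7n + 7 ≡ n + 7 (mod 2). As 7 is odd, 7n + 7 is even exactly when n is odd. Thus n is odd.

Converse. Suppose n is odd; write n = 2j + 1. Then 7n + 7 = 7·(2j + 1) + 7 = 2·7j + 14, which is even.

Both implications hold.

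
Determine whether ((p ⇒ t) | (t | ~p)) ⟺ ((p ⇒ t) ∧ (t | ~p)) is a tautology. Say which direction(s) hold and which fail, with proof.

[⇒] Assume the antecedent. If t is true, (p ⇒ t) ∧ (t | ~p) reduces to true regardless of the other variables. If t is false, the antecedent forces (t = F, p = F), and (p ⇒ t) ∧ (t | ~p) holds there. Either way (p ⇒ t) ∧ (t | ~p) holds.

[⇐] Assume the antecedent. If t is true, (p ⇒ t) | (t | ~p) reduces to true regardless of the other variables. If t is false, the antecedent forces (t = F, p = F), and (p ⇒ t) | (t | ~p) holds there. Either way (p ⇒ t) | (t | ~p) holds.

Both directions hold; the statement is true.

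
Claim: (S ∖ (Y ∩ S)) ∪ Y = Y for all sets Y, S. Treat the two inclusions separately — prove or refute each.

Only the reverse inclusion holds.

(⟹) This inclusion fails. Take Y = ∅, S = {1}; then 1 ∈ (S ∖ (Y ∩ S)) ∪ Y but 1 ∉ Y.

(⟸) Let x ∈ Y. Then either x ∈ Y and x ∉ S; or x ∈ Y ∩ S. In each case x ∈ (S ∖ (Y ∩ S)) ∪ Y, so Y ⊆ (S ∖ (Y ∩ S)) ∪ Y.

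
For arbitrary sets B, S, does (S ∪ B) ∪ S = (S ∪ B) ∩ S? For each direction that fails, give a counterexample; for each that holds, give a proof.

Only the reverse inclusion holds.

Forward inclusion. This inclusion fails. Take B = {1}, S = ∅; then 1 ∈ (S ∪ B) ∪ S but 1 ∉ (S ∪ B) ∩ S.

Reverse inclusion. Let x ∈ (S ∪ B) ∩ S. Then either x ∈ S and x ∉ B; or x ∈ B ∩ S. In each case x ∈ (S ∪ B) ∪ S, so (S ∪ B) ∩ S ⊆ (S ∪ B) ∪ S.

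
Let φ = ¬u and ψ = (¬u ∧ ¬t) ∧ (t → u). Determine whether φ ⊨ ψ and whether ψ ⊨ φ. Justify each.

Converse. Assume the antecedent. If t is true, the antecedent cannot hold. If t is false, the antecedent forces (t = F, u = F), and ¬u holds there. Either way ¬u holds.

Forward direction. This fails. Under t = T, u = F, the left side is true but the right side is false.

Not equivalent: only (⇐) holds.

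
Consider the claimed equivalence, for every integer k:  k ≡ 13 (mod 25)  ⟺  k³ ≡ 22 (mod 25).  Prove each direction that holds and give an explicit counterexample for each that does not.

(⟹) Suppose k ≡ 13 (mod 25). Write k = 25j + 13. Then (25j + 13)³ = 15625j³ + 24375j² + 12675j + 2197 = 25(625j³ + 975j² + 507j + 87) + 22, so k³ ≡ 22 (mod 25).

(⟸) Conversely, suppose k³ ≡ 22 (mod 25). The only residue r in {0, …, 24} with r³ ≡ 22 (mod 25) is r = 13, so k ≡ 13 (mod 25).

The biconditional holds.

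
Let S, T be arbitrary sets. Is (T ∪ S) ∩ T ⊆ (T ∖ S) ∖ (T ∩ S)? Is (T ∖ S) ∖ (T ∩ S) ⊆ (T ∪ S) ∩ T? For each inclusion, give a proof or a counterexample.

(⊆) This inclusion fails. Take S = {1}, T = {1}; then 1 ∈ (T ∪ S) ∩ T but 1 ∉ (T ∖ S) ∖ (T ∩ S).

(⊇) Let x ∈ (T ∖ S) ∖ (T ∩ S). Then x ∈ T and x ∉ S, from which x ∈ (T ∪ S) ∩ T.

(⊆) fails; (⊇) holds.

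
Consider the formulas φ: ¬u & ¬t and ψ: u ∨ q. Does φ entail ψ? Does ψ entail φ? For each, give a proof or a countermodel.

(⇒) fails and (⇐) fails.

(⇒) This fails. Under u = F, q = F, t = F, the left side is true but the right side is false.

(⇐) This fails. Under u = T, q = F, t = F, the left side is false but the right side is true.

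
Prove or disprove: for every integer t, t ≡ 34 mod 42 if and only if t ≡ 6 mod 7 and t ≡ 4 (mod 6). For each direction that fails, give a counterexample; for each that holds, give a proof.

(⟹) Suppose t ≡ 34 (mod 42); write t = 42j + 34. Since 7 ∣ 42, reducing mod 7 gives t ≡ 34 ≡ 6 (mod 7); since 6 ∣ 42, reducing mod 6 gives t ≡ 34 ≡ 4 (mod 6).

(⟸) Conversely, if t ≡ 6 (mod 7) and t ≡ 4 (mod 6), then by the Chinese remainder theorem t ≡ 34 (mod 42). This is exactly t ≡ 34 (mod 42).

Both directions hold.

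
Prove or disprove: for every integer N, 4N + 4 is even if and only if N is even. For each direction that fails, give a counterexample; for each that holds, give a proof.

(⇒) This fails: take N = 1. Then 4N + 4 = 8, which is even, yet N = 1 is odd, not even.

(⇐) Suppose N is even. Since 4 is even, 4N is even for every N, so 4N + 4 has the same parity as 4, which is even. Hence 4N + 4 is even.

(⇒) fails; (⇐) holds.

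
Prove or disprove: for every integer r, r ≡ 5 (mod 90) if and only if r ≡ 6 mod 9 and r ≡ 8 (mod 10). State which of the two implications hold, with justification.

Neither direction holds.

[⇒] This fails: r = 5 gives 5 ≡ 5 (mod 90) but 5 ≡ 5 (mod 9), so the conjunction on the right does not hold.

[⇐] This fails: r = 78 satisfies both congruences on the right (78 ≡ 6 mod 9 and 78 ≡ 8 mod 10) yet 78 ≡ 78 (mod 90), not 5.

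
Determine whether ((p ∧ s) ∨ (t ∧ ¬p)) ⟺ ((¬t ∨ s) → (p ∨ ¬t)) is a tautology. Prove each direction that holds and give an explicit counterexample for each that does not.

Neither direction holds.

(⟹) This fails. Under p = F, s = T, t = T, the left side is true but the right side is false.

(⟸) This fails. Under p = F, s = F, t = F, the left side is false but the right side is true.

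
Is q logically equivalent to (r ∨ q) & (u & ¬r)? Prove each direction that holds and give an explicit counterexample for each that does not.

Not equivalent: only (⇐) holds.

(⟹) This fails. Under u = F, q = T, r = F, the left side is true but the right side is false.

(⟸) Assume the antecedent. If u is true, the antecedent forces (u = T, q = T, r = F), and q holds there. If u is false, the antecedent cannot hold. Either way q holds.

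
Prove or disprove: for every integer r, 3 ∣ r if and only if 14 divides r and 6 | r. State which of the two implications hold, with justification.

Forward direction. This fails: take r = 3. Certainly 3 ∣ 3, but 14 ∤ 3.

Converse. Suppose 14 ∣ r and 6 ∣ r. Any common multiple of 14 and 6 is a multiple of their lcm; here lcm(14, 6) = 14·6/gcd(14, 6) = 84/2 = 42, so 42 ∣ r. Since 3 ∣ 42, it follows that 3 ∣ r.

Not equivalent: only (⇐) holds.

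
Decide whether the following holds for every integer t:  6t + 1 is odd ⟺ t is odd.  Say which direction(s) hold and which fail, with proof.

[⇒] This fails: take t = 4. Then 6t + 1 = 25, which is odd, yet t = 4 is even, not odd.

[⇐] Suppose t is odd. Since 6 is even, 6t is even for every t, so 6t + 1 has the same parity as 1, which is odd. Hence 6t + 1 is odd.

(⇒) fails; (⇐) holds.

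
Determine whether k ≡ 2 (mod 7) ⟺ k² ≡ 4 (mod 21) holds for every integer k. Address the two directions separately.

[⇒] This fails: take k = 9. Then 9 ≡ 2 (mod 7), but 9² = 81 ≡ 18 (mod 21), not 4.

[⇐] This fails: take k = 5. Then 5² = 25 ≡ 4 (mod 21), yet 5 ≡ 5 (mod 7), not 2.

Neither implication holds.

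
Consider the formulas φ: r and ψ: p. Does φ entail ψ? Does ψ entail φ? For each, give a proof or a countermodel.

Neither implication holds.

(→) This fails. Under r = T, p = F, the left side is true but the right side is false.

(←) This fails. Under r = F, p = T, the left side is false but the right side is true.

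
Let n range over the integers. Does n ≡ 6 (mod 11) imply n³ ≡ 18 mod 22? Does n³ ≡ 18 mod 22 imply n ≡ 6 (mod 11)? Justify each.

(←) The residues r modulo 22 with r³ ≡ 18 (mod 22) are exactly {6}, and each is ≡ 6 (mod 11).

(→) This fails: take n = 17. Then 17 ≡ 6 (mod 11), but 17³ = 4913 ≡ 7 (mod 22), not 18.

Not equivalent: only (⇐) holds.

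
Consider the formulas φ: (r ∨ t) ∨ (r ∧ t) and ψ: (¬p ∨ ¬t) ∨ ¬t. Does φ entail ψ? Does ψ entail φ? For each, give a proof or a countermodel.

Neither implication holds.

[⇒] This fails. Under p = T, r = F, t = T, the left side is true but the right side is false.

[⇐] This fails. Under p = F, r = F, t = F, the left side is false but the right side is true.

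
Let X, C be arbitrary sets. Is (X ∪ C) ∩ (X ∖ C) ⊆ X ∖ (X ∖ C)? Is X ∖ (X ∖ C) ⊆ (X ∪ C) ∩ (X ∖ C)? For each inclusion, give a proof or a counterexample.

(⊆) fails and (⊇) fails.

Forward inclusion. This inclusion fails. Take X = {1}, C = ∅; then 1 ∈ (X ∪ C) ∩ (X ∖ C) but 1 ∉ X ∖ (X ∖ C).

Reverse inclusion. This inclusion fails. Take X = {1}, C = {1}; then 1 ∈ X ∖ (X ∖ C) but 1 ∉ (X ∪ C) ∩ (X ∖ C).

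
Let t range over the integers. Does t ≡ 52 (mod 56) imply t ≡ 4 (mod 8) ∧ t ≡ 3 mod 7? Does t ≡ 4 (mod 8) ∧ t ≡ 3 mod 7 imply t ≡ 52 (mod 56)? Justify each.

The biconditional holds.

(⇒) Suppose t ≡ 52 (mod 56); write t = 56j + 52. Since 8 ∣ 56, reducing mod 8 gives t ≡ 52 ≡ 4 (mod 8); since 7 ∣ 56, reducing mod 7 gives t ≡ 52 ≡ 3 (mod 7).

(⇐) Conversely, if t ≡ 4 (mod 8) and t ≡ 3 (mod 7), then by the Chinese remainder theorem t ≡ 52 (mod 56). This is exactly t ≡ 52 (mod 56).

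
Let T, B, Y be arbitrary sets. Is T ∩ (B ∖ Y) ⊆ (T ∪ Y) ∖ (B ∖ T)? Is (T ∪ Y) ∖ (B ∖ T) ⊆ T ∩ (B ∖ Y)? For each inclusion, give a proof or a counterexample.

(⊇) This inclusion fails. Take T = {1}, B = ∅, Y = ∅; then 1 ∈ (T ∪ Y) ∖ (B ∖ T) but 1 ∉ T ∩ (B ∖ Y).

(⊆) Let x ∈ T ∩ (B ∖ Y). Then x ∈ T ∩ B and x ∉ Y, from which x ∈ (T ∪ Y) ∖ (B ∖ T).

Only the forward inclusion holds.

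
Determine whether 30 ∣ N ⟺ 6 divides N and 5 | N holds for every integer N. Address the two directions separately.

The biconditional holds.

[⇐] Suppose 6 ∣ N and 5 ∣ N. Any common multiple of 6 and 5 is a multiple of their lcm; here gcd(6, 5) = 1, so lcm(6, 5) = 6·5 = 30, so 30 ∣ N.

[⇒] If 30 ∣ N, write N = 30q. Since 30 = 5·6, N = 6·(5q), so 6 ∣ N; and since 30 = 6·5, N = 5·(6q), so 5 ∣ N.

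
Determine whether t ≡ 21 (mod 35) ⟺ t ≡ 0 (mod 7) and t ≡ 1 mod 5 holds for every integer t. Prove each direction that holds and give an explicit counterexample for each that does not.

(⟸) If t ≡ 0 (mod 7) and t ≡ 1 (mod 5), then by the Chinese remainder theorem t ≡ 21 (mod 35). This is exactly t ≡ 21 (mod 35).

(⟹) Suppose t ≡ 21 (mod 35); write t = 35j + 21. Since 7 ∣ 35, reducing mod 7 gives t ≡ 21 ≡ 0 (mod 7); since 5 ∣ 35, reducing mod 5 gives t ≡ 21 ≡ 1 (mod 5).

Both implications hold.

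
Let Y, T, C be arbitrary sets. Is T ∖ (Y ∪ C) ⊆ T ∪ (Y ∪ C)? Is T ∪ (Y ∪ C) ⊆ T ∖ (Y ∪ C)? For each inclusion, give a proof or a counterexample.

Only the forward inclusion holds.

(⊆) Let x ∈ T ∖ (Y ∪ C). Then x ∈ T and x ∉ Y, C, from which x ∈ T ∪ (Y ∪ C).

(⊇) This inclusion fails. Take Y = {1}, T = ∅, C = ∅; then 1 ∈ T ∪ (Y ∪ C) but 1 ∉ T ∖ (Y ∪ C).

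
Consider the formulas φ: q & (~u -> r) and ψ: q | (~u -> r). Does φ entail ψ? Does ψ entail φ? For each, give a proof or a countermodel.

Only the forward implication holds.

Forward direction. Assume the antecedent. If q is true, q | (~u -> r) reduces to true regardless of the other variables. If q is false, the antecedent cannot hold. Either way q | (~u -> r) holds.

Converse. This fails. Under q = T, r = F, u = F, the left side is false but the right side is true.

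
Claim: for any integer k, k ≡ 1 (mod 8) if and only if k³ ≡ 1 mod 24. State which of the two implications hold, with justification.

Only the reverse direction holds.

(→) This fails: take k = 9. Then 9 ≡ 1 (mod 8), but 9³ = 729 ≡ 9 (mod 24), not 1.

(←) Conversely, the residues r modulo 24 with r³ ≡ 1 (mod 24) are exactly {1}, and each is ≡ 1 (mod 8).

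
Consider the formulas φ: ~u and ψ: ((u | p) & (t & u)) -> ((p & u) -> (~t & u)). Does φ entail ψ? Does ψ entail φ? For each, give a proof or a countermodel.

(⇒) holds; (⇐) fails.

[⇒] Assume the antecedent. If t is true, the antecedent forces (t = T, p = F, u = F) or (t = T, p = T, u = F), and the consequent holds there. If t is false, the consequent reduces to true regardless of the other variables. Either way the consequent holds.

[⇐] This fails. Under t = F, p = F, u = T, the left side is false but the right side is true.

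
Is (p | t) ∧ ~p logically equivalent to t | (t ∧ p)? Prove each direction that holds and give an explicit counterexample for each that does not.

Forward direction. Assume the antecedent. If p is true, the antecedent cannot hold. If p is false, the antecedent forces (p = F, t = T), and t | (t ∧ p) holds there. Either way t | (t ∧ p) holds.

Converse. This fails. Under p = T, t = T, the left side is false but the right side is true.

Only the forward implication holds.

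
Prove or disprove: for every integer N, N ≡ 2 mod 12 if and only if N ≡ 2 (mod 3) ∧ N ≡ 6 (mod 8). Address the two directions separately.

Not equivalent: only (⇐) holds.

(⟹) This fails: N = 2 gives 2 ≡ 2 (mod 12) but 2 ≡ 2 (mod 8), so the conjunction on the right does not hold.

(⟸) Conversely, if N ≡ 2 (mod 3) and N ≡ 6 (mod 8), then by the Chinese remainder theorem N ≡ 14 (mod 24). Since 14 ≡ 2 (mod 12) and 12 ∣ 24, we get N ≡ 2 (mod 12).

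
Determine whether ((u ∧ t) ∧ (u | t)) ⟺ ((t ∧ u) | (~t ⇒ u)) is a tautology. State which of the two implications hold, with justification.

(⇒) Assume the antecedent. If u is true, (t ∧ u) | (~t ⇒ u) reduces to true regardless of the other variables. If u is false, the antecedent cannot hold. Either way (t ∧ u) | (~t ⇒ u) holds.

(⇐) This fails. Under u = T, t = F, the left side is false but the right side is true.

(⇒) holds; (⇐) fails.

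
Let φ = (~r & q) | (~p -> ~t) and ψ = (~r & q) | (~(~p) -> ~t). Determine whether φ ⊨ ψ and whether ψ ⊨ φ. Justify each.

(⇒) This fails. Under t = T, q = F, p = T, r = F, the left side is true but the right side is false.

(⇐) This fails. Under t = T, q = F, p = F, r = F, the left side is false but the right side is true.

Neither direction holds.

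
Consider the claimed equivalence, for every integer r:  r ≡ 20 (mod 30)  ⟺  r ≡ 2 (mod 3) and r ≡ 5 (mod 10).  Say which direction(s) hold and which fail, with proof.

(⇒) fails and (⇐) fails.

(→) This fails: r = 20 gives 20 ≡ 20 (mod 30) but 20 ≡ 0 (mod 10), so the conjunction on the right does not hold.

(←) This fails: r = 5 satisfies both congruences on the right (5 ≡ 2 mod 3 and 5 ≡ 5 mod 10) yet 5 ≡ 5 (mod 30), not 20.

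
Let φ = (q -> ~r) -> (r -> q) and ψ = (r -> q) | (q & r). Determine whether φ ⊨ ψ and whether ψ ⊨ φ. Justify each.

Both directions hold.

Forward direction. Assume the antecedent. If q is true, (r -> q) | (q & r) reduces to true regardless of the other variables. If q is false, the antecedent forces (q = F, r = F), and (r -> q) | (q & r) holds there. Either way (r -> q) | (q & r) holds.

Converse. Assume the antecedent. If q is true, (q -> ~r) -> (r -> q) reduces to true regardless of the other variables. If q is false, the antecedent forces (q = F, r = F), and (q -> ~r) -> (r -> q) holds there. Either way (q -> ~r) -> (r -> q) holds.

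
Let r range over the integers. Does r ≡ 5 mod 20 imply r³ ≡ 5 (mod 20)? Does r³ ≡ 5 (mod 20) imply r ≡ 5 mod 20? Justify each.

[⇒] Suppose r ≡ 5 mod 20. Write r = 20j + 5. Then (20j + 5)³ = 8000j³ + 6000j² + 1500j + 125 = 20(400j³ + 300j² + 75j + 6) + 5, so r³ ≡ 5 (mod 20).

[⇐] Conversely, suppose r³ ≡ 5 (mod 20). The only residue r in {0, …, 19} with r³ ≡ 5 (mod 20) is r = 5, so r ≡ 5 (mod 20).

Both directions hold.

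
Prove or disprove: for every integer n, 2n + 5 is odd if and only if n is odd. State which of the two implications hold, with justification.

Forward direction. This fails: take n = 2. Then 2n + 5 = 9, which is odd, yet n = 2 is even, not odd.

Converse. Suppose n is odd. Since 2 is even, 2n is even for every n, so 2n + 5 has the same parity as 5, which is odd. Hence 2n + 5 is odd.

(⇒) fails; (⇐) holds.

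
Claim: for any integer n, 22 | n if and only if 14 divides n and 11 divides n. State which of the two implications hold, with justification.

Converse. Suppose 14 ∣ n and 11 ∣ n. Any common multiple of 14 and 11 is a multiple of their lcm; here gcd(14, 11) = 1, so lcm(14, 11) = 14·11 = 154, so 154 ∣ n. Since 22 ∣ 154, it follows that 22 ∣ n.

Forward direction. This fails: take n = 22. Certainly 22 ∣ 22, but 14 ∤ 22.

Only the reverse direction holds.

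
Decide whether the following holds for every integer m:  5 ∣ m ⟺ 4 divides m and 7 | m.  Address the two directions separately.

Neither implication holds.

[⇒] This fails: take m = 5. Certainly 5 ∣ 5, but 4 ∤ 5.

[⇐] This fails: take m = 28. Both 4 ∣ 28 and 7 ∣ 28, yet 28 is not a multiple of 5 (since 28 = 5·5 + 3), so 5 ∤ 28.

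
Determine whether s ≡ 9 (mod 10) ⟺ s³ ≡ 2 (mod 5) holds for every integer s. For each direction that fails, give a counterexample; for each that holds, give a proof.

Neither direction holds.

Forward direction. This fails: take s = 9. Then 9 ≡ 9 (mod 10), but 9³ = 729 ≡ 4 (mod 5), not 2.

Converse. This fails: take s = 3. Then 3³ = 27 ≡ 2 (mod 5), yet 3 ≡ 3 (mod 10), not 9.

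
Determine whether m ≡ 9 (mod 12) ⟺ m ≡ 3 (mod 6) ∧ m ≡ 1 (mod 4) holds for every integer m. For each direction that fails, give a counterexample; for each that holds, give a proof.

Both implications hold.

Forward direction. Suppose m ≡ 9 (mod 12); write m = 12j + 9. Since 6 ∣ 12, reducing mod 6 gives m ≡ 9 ≡ 3 (mod 6); since 4 ∣ 12, reducing mod 4 gives m ≡ 9 ≡ 1 (mod 4).

Converse. If m ≡ 3 (mod 6) and m ≡ 1 (mod 4), then by the Chinese remainder theorem m ≡ 9 (mod 12). This is exactly m ≡ 9 (mod 12).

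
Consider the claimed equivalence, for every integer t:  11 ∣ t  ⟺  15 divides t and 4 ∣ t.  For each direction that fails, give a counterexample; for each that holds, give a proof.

Forward direction. This fails: take t = 11. Certainly 11 ∣ 11, but 15 ∤ 11.

Converse. This fails: take t = 60. Both 15 ∣ 60 and 4 ∣ 60, yet 60 is not a multiple of 11 (since 60 = 5·11 + 5), so 11 ∤ 60.

Both directions fail.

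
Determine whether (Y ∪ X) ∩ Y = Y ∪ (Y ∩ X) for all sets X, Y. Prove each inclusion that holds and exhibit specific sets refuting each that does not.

Both inclusions hold.

Forward inclusion. Let x ∈ (Y ∪ X) ∩ Y. Then either x ∈ Y and x ∉ X; or x ∈ X ∩ Y. In each case x ∈ Y ∪ (Y ∩ X), so (Y ∪ X) ∩ Y ⊆ Y ∪ (Y ∩ X).

Reverse inclusion. Let x ∈ Y ∪ (Y ∩ X). Then either x ∈ Y and x ∉ X; or x ∈ X ∩ Y. In each case x ∈ (Y ∪ X) ∩ Y, so Y ∪ (Y ∩ X) ⊆ (Y ∪ X) ∩ Y.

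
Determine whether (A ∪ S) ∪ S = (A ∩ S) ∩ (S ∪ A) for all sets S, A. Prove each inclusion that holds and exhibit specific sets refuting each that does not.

(⟹) This inclusion fails. Take S = {1}, A = ∅; then 1 ∈ (A ∪ S) ∪ S but 1 ∉ (A ∩ S) ∩ (S ∪ A).

(⟸) Let x ∈ (A ∩ S) ∩ (S ∪ A). Then x ∈ S ∩ A, from which x ∈ (A ∪ S) ∪ S.

(⊆) fails; (⊇) holds.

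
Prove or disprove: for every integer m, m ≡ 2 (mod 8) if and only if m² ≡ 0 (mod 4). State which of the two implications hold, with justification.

The forward direction holds; the converse fails.

(→) Suppose m ≡ 2 (mod 8). Then m² ≡ 2² = 4 (mod 8), and since 4 ∣ 8, also m² ≡ 0 (mod 4).

(←) This fails: take m = 0. Then 0² = 0 ≡ 0 (mod 4), yet 0 ≡ 0 (mod 8), not 2.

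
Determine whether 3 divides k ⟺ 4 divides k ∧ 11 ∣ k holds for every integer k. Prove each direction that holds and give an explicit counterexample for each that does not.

(→) This fails: take k = 3. Certainly 3 ∣ 3, but 4 ∤ 3.

(←) This fails: take k = 44. Both 4 ∣ 44 and 11 ∣ 44, yet 44 is not a multiple of 3 (since 44 = 14·3 + 2), so 3 ∤ 44.

Neither direction holds.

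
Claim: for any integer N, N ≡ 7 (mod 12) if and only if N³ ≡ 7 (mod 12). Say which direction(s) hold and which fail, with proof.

The biconditional holds.

(⟸) For the converse, argue contrapositively. If N ≢ 7 (mod 12), then N is congruent to one of 0, 1, 2, 3, 4, 5, 6, 8, 9, 10, 11 modulo 12, and these give N³ ≡ 0, 1, 8, 3, 4, 5, 0, 8, 9, 4, 11 respectively — never 7.

(⟹) Suppose N ≡ 7 (mod 12). Write N = 12j + 7. Then (12j + 7)³ = 1728j³ + 3024j² + 1764j + 343 = 12(144j³ + 252j² + 147j + 28) + 7, so N³ ≡ 7 (mod 12).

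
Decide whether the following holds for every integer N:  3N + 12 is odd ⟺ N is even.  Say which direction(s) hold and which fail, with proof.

Forward direction. This fails: N = 3 gives 3N + 12 = 21, which is odd, but 3 is odd, not even.

Converse. This also fails: N = 6 is even, but 3N + 12 = 30 is even, not odd.

Both directions fail.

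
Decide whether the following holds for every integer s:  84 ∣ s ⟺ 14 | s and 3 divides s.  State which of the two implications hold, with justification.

(⟹) If 84 ∣ s, write s = 84q. Since 84 = 6·14, s = 14·(6q), so 14 ∣ s; and since 84 = 28·3, s = 3·(28q), so 3 ∣ s.

(⟸) This fails: take s = 42. Both 14 ∣ 42 and 3 ∣ 42, yet 42 is not a multiple of 84 (since 42 = 0·84 + 42), so 84 ∤ 42.

Not equivalent: only (⇒) holds.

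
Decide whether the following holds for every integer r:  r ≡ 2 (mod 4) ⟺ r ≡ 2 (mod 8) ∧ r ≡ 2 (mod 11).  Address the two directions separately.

Only the converse holds.

(⇒) This fails: r = 6 gives 6 ≡ 2 (mod 4) but 6 ≡ 6 (mod 8), so the conjunction on the right does not hold.

(⇐) Conversely, if r ≡ 2 (mod 8) and r ≡ 2 (mod 11), then by the Chinese remainder theorem r ≡ 2 (mod 88). Since 2 ≡ 2 (mod 4) and 4 ∣ 88, we get r ≡ 2 (mod 4).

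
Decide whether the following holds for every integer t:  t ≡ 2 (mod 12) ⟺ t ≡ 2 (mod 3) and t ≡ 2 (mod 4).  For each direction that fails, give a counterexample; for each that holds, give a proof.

Both implications hold.

(⇐) If t ≡ 2 (mod 3) and t ≡ 2 (mod 4), then by the Chinese remainder theorem t ≡ 2 (mod 12). This is exactly t ≡ 2 (mod 12).

(⇒) Suppose t ≡ 2 (mod 12); write t = 12j + 2. Since 3 ∣ 12, reducing mod 3 gives t ≡ 2 (mod 3); since 4 ∣ 12, reducing mod 4 gives t ≡ 2 (mod 4).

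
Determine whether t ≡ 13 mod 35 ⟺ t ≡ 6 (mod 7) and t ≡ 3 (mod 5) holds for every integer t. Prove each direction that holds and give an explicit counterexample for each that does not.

[⇒] Suppose t ≡ 13 (mod 35); write t = 35j + 13. Since 7 ∣ 35, reducing mod 7 gives t ≡ 13 ≡ 6 (mod 7); since 5 ∣ 35, reducing mod 5 gives t ≡ 13 ≡ 3 (mod 5).

[⇐] Conversely, if t ≡ 6 (mod 7) and t ≡ 3 (mod 5), then by the Chinese remainder theorem t ≡ 13 (mod 35). This is exactly t ≡ 13 (mod 35).

The biconditional holds.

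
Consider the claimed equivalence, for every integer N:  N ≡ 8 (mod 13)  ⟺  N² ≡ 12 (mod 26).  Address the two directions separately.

(⟹) This fails: take N = 21. Then 21 ≡ 8 (mod 13), but 21² = 441 ≡ 25 (mod 26), not 12.

(⟸) This fails: take N = 18. Then 18² = 324 ≡ 12 (mod 26), yet 18 ≡ 5 (mod 13), not 8.

Neither direction holds.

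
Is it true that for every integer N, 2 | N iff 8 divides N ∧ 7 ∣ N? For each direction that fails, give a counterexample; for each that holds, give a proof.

Forward direction. This fails: take N = 2. Certainly 2 ∣ 2, but 8 ∤ 2.

Converse. Suppose 8 ∣ N and 7 ∣ N. Any common multiple of 8 and 7 is a multiple of their lcm; here gcd(8, 7) = 1, so lcm(8, 7) = 8·7 = 56, so 56 ∣ N. Since 2 ∣ 56, it follows that 2 ∣ N.

The forward direction fails; the converse holds.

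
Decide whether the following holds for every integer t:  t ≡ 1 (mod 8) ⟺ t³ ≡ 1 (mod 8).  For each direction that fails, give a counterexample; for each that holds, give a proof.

The biconditional holds.

Forward direction. Suppose t ≡ 1 (mod 8). Write t = 8j + 1. Then (8j + 1)³ = 512j³ + 192j² + 24j + 1 = 8(64j³ + 24j² + 3j) + 1, so t³ ≡ 1 (mod 8).

Converse. For the converse, argue contrapositively. If t ≢ 1 (mod 8), then t is congruent to one of 0, 2, 3, 4, 5, 6, 7 modulo 8, and these give t³ ≡ 0, 0, 3, 0, 5, 0, 7 respectively — never 1.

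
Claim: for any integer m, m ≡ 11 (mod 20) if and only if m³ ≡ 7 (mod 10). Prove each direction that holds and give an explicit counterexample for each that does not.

Neither direction holds.

Forward direction. This fails: take m = 11. Then 11 ≡ 11 (mod 20), but 11³ = 1331 ≡ 1 (mod 10), not 7.

Converse. This fails: take m = 3. Then 3³ = 27 ≡ 7 (mod 10), yet 3 ≡ 3 (mod 20), not 11.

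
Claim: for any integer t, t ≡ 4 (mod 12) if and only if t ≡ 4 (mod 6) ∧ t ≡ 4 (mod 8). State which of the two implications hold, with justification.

[⇒] This fails: t = 16 gives 16 ≡ 4 (mod 12) but 16 ≡ 0 (mod 8), so the conjunction on the right does not hold.

[⇐] Conversely, if t ≡ 4 (mod 6) and t ≡ 4 (mod 8), then by the Chinese remainder theorem t ≡ 4 (mod 24). Since 4 ≡ 4 (mod 12) and 12 ∣ 24, we get t ≡ 4 (mod 12).

The forward direction fails; the converse holds.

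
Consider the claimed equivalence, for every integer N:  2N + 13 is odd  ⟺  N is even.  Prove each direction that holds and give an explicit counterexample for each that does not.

(⇒) fails; (⇐) holds.

(→) This fails: take N = 1. Then 2N + 13 = 15, which is odd, yet N = 1 is odd, not even.

(←) Suppose N is even. Since 2 is even, 2N is even for every N, so 2N + 13 has the same parity as 13, which is odd. Hence 2N + 13 is odd.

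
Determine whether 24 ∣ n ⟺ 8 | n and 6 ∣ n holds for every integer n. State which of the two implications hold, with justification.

(→) If 24 ∣ n, write n = 24q. Since 24 = 3·8, n = 8·(3q), so 8 ∣ n; and since 24 = 4·6, n = 6·(4q), so 6 ∣ n.

(←) Suppose 8 ∣ n and 6 ∣ n. Any common multiple of 8 and 6 is a multiple of their lcm; here lcm(8, 6) = 8·6/gcd(8, 6) = 48/2 = 24, so 24 ∣ n.

Both directions hold; the statement is true.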